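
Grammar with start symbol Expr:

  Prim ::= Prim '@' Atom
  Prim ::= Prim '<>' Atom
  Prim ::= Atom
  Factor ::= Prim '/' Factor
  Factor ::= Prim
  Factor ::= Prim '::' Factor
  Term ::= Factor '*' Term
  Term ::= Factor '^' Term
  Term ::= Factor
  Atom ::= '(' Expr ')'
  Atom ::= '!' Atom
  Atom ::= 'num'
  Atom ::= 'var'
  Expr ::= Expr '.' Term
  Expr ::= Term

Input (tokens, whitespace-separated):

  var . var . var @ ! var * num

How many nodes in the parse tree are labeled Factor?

[Expr [Expr [Expr [Term [Factor [Prim [Atom var]]]]] . [Term [Factor [Prim [Atom var]]]]] . [Term [Factor [Prim [Prim [Atom var]] @ [Atom ! [Atom var]]]] * [Term [Factor [Prim [Atom num]]]]]]

4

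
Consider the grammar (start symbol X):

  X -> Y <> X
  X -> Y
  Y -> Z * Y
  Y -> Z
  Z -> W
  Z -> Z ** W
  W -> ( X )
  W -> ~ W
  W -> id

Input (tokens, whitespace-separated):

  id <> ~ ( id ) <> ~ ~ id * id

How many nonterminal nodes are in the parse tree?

22

[X [Y [Z [W id]]] <> [X [Y [Z [W ~ [W ( [X [Y [Z [W id]]]] )]]]] <> [X [Y [Z [W ~ [W ~ [W id]]]] * [Y [Z [W id]]]]]]]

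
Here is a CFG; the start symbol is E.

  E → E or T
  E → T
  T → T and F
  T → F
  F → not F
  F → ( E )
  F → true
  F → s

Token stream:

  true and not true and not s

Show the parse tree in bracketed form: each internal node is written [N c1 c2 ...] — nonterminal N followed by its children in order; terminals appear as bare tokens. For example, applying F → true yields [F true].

E
T
T and F
T and F and F
F and F and F
true and F and F
true and not F and F
true and not true and F
true and not true and not F
true and not true and not s

[E [T [T [T [F true]] and [F not [F true]]] and [F not [F s]]]]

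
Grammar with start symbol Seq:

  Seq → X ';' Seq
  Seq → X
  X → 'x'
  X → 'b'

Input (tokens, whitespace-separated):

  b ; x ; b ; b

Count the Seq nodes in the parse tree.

[Seq [X b] ; [Seq [X x] ; [Seq [X b] ; [Seq [X b]]]]]

4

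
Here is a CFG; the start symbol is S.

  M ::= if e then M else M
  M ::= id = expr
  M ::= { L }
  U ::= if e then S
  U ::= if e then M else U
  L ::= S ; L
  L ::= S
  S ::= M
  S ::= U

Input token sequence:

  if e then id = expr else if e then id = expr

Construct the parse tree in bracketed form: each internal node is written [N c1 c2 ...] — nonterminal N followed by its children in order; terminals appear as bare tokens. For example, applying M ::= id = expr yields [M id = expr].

[S [U if e then [M id = expr] else [U if e then [S [M id = expr]]]]]

S
U
if e then M else U
if e then id = expr else U
if e then id = expr else if e then S
if e then id = expr else if e then M
if e then id = expr else if e then id = expr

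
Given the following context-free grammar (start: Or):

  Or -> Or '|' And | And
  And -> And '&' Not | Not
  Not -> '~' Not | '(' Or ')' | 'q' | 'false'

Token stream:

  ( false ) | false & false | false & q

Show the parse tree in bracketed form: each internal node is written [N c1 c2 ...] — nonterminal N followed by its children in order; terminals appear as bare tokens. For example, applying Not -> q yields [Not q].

Or
Or | And
Or | And | And
And | And | And
Not | And | And
( Or ) | And | And
( And ) | And | And
( Not ) | And | And
( false ) | And | And
( false ) | And & Not | And
( false ) | Not & Not | And
( false ) | false & Not | And
( false ) | false & false | And
( false ) | false & false | And & Not
( false ) | false & false | Not & Not
( false ) | false & false | false & Not
( false ) | false & false | false & q

[Or [Or [Or [And [Not ( [Or [And [Not false]]] )]]] | [And [And [Not false]] & [Not false]]] | [And [And [Not false]] & [Not q]]]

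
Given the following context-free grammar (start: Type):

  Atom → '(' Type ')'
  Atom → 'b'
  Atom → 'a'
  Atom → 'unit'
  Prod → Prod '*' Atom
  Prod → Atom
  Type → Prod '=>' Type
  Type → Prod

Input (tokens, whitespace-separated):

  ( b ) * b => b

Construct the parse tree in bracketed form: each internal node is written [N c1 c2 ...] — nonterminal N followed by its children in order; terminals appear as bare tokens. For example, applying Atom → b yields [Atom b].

[Type [Prod [Prod [Atom ( [Type [Prod [Atom b]]] )]] * [Atom b]] => [Type [Prod [Atom b]]]]

Type
Prod => Type
Prod * Atom => Type
Atom * Atom => Type
( Type ) * Atom => Type
( Prod ) * Atom => Type
( Atom ) * Atom => Type
( b ) * Atom => Type
( b ) * b => Type
( b ) * b => Prod
( b ) * b => Atom
( b ) * b => b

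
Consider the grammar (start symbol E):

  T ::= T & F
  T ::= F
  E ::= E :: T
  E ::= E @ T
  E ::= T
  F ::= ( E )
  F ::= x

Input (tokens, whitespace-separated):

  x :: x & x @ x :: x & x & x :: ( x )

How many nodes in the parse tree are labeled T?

[E [E [E [E [E [T [F x]]] :: [T [T [F x]] & [F x]]] @ [T [F x]]] :: [T [T [T [F x]] & [F x]] & [F x]]] :: [T [F ( [E [T [F x]]] )]]]

9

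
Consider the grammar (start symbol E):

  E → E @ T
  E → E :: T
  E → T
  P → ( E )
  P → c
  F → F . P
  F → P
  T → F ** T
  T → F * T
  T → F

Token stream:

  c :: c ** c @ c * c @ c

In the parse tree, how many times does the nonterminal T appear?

[E [E [E [E [T [F [P c]]]] :: [T [F [P c]] ** [T [F [P c]]]]] @ [T [F [P c]] * [T [F [P c]]]]] @ [T [F [P c]]]]

6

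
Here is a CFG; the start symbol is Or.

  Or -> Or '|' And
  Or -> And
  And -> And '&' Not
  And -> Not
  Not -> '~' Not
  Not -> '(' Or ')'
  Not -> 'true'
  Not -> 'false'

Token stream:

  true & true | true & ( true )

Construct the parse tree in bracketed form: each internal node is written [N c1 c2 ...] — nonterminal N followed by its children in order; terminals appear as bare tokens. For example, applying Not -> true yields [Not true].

Or
Or | And
And | And
And & Not | And
Not & Not | And
true & Not | And
true & true | And
true & true | And & Not
true & true | Not & Not
true & true | true & Not
true & true | true & ( Or )
true & true | true & ( And )
true & true | true & ( Not )
true & true | true & ( true )

[Or [Or [And [And [Not true]] & [Not true]]] | [And [And [Not true]] & [Not ( [Or [And [Not true]]] )]]]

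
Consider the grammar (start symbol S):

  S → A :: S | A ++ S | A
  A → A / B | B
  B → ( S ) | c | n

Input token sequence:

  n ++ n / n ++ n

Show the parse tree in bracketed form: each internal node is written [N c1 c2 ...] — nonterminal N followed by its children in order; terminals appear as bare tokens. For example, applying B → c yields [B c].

S
A ++ S
B ++ S
n ++ S
n ++ A ++ S
n ++ A / B ++ S
n ++ B / B ++ S
n ++ n / B ++ S
n ++ n / n ++ S
n ++ n / n ++ A
n ++ n / n ++ B
n ++ n / n ++ n

[S [A [B n]] ++ [S [A [A [B n]] / [B n]] ++ [S [A [B n]]]]]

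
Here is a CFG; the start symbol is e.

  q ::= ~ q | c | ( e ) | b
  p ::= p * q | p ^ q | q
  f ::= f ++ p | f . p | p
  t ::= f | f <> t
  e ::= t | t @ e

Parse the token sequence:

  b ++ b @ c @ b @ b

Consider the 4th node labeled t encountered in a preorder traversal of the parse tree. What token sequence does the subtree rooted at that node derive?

b

[e [t [f [f [p [q b]]] ++ [p [q b]]]] @ [e [t [f [p [q c]]]] @ [e [t [f [p [q b]]]] @ [e [t [f [p [q b]]]]]]]]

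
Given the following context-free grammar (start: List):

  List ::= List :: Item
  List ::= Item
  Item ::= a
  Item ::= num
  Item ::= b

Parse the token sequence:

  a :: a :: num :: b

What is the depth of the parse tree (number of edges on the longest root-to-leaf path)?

5

[List [List [List [List [Item a]] :: [Item a]] :: [Item num]] :: [Item b]]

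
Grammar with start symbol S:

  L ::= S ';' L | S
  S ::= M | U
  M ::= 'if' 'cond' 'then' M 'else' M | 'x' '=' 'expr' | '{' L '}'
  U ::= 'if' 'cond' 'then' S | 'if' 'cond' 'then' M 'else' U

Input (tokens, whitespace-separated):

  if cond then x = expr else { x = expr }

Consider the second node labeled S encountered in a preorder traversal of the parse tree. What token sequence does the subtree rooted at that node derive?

[S [M if cond then [M x = expr] else [M { [L [S [M x = expr]]] }]]]

x = expr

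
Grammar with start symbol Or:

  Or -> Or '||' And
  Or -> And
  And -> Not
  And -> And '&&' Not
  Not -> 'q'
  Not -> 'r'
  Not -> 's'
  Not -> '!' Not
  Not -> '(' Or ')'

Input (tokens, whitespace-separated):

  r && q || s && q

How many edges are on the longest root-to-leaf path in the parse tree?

5

[Or [Or [And [And [Not r]] && [Not q]]] || [And [And [Not s]] && [Not q]]]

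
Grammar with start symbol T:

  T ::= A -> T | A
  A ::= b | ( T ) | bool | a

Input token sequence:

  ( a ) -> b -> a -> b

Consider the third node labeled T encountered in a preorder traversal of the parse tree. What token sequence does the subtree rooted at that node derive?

[T [A ( [T [A a]] )] -> [T [A b] -> [T [A a] -> [T [A b]]]]]

b -> a -> b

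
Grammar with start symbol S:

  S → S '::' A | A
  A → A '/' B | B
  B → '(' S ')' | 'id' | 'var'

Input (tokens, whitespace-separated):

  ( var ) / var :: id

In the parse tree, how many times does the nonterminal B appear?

4

[S [S [A [A [B ( [S [A [B var]]] )]] / [B var]]] :: [A [B id]]]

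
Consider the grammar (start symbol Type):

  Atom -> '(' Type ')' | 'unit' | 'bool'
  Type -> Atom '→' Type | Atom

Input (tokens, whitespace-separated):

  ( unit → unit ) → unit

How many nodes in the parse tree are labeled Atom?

[Type [Atom ( [Type [Atom unit] → [Type [Atom unit]]] )] → [Type [Atom unit]]]

4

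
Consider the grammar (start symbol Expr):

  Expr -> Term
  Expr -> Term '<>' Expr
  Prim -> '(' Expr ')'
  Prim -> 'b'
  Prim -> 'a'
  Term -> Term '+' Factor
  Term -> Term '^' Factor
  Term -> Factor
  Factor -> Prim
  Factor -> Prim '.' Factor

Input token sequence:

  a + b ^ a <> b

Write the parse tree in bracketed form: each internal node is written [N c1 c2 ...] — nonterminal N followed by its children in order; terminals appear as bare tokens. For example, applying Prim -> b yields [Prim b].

Expr
Term <> Expr
Term ^ Factor <> Expr
Term + Factor ^ Factor <> Expr
Factor + Factor ^ Factor <> Expr
Prim + Factor ^ Factor <> Expr
a + Factor ^ Factor <> Expr
a + Prim ^ Factor <> Expr
a + b ^ Factor <> Expr
a + b ^ Prim <> Expr
a + b ^ a <> Expr
a + b ^ a <> Term
a + b ^ a <> Factor
a + b ^ a <> Prim
a + b ^ a <> b

[Expr [Term [Term [Term [Factor [Prim a]]] + [Factor [Prim b]]] ^ [Factor [Prim a]]] <> [Expr [Term [Factor [Prim b]]]]]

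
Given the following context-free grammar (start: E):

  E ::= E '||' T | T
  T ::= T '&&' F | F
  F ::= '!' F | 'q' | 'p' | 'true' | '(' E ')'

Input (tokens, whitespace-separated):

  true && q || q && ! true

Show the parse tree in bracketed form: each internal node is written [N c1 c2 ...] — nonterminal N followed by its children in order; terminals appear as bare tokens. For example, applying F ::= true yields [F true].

[E [E [T [T [F true]] && [F q]]] || [T [T [F q]] && [F ! [F true]]]]

E
E || T
T || T
T && F || T
F && F || T
true && F || T
true && q || T
true && q || T && F
true && q || F && F
true && q || q && F
true && q || q && ! F
true && q || q && ! true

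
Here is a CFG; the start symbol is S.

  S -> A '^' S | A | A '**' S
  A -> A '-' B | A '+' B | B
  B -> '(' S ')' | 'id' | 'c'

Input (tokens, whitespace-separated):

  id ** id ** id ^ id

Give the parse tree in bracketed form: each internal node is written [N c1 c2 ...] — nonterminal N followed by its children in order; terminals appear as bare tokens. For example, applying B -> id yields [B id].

S
A ** S
B ** S
id ** S
id ** A ** S
id ** B ** S
id ** id ** S
id ** id ** A ^ S
id ** id ** B ^ S
id ** id ** id ^ S
id ** id ** id ^ A
id ** id ** id ^ B
id ** id ** id ^ id

[S [A [B id]] ** [S [A [B id]] ** [S [A [B id]] ^ [S [A [B id]]]]]]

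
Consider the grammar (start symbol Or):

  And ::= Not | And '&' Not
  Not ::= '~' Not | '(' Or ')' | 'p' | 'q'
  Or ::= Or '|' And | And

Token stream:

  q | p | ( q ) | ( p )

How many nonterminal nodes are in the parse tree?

18

[Or [Or [Or [Or [And [Not q]]] | [And [Not p]]] | [And [Not ( [Or [And [Not q]]] )]]] | [And [Not ( [Or [And [Not p]]] )]]]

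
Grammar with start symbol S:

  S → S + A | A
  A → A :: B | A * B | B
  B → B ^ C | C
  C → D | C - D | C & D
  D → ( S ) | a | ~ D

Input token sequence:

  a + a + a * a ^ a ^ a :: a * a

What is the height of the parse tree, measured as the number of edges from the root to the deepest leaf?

9

[S [S [S [A [B [C [D a]]]]] + [A [B [C [D a]]]]] + [A [A [A [A [B [C [D a]]]] * [B [B [B [C [D a]]] ^ [C [D a]]] ^ [C [D a]]]] :: [B [C [D a]]]] * [B [C [D a]]]]]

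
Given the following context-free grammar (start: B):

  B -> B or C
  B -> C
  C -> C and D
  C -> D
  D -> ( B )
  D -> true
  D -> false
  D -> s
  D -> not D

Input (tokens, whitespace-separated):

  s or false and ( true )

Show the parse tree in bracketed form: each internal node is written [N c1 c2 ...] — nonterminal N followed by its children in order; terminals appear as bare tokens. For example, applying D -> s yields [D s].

[B [B [C [D s]]] or [C [C [D false]] and [D ( [B [C [D true]]] )]]]

B
B or C
C or C
D or C
s or C
s or C and D
s or D and D
s or false and D
s or false and ( B )
s or false and ( C )
s or false and ( D )
s or false and ( true )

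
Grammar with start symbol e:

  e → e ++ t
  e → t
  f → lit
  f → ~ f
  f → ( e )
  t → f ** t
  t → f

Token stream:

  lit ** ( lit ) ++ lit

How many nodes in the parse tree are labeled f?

[e [e [t [f lit] ** [t [f ( [e [t [f lit]]] )]]]] ++ [t [f lit]]]

4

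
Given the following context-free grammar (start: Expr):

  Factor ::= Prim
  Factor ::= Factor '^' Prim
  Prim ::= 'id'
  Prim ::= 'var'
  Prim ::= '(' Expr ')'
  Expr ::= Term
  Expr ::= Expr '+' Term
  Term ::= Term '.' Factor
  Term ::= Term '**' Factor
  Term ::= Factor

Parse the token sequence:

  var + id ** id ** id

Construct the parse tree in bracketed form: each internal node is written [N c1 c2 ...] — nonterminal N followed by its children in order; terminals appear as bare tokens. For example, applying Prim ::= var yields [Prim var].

Expr
Expr + Term
Term + Term
Factor + Term
Prim + Term
var + Term
var + Term ** Factor
var + Term ** Factor ** Factor
var + Factor ** Factor ** Factor
var + Prim ** Factor ** Factor
var + id ** Factor ** Factor
var + id ** Prim ** Factor
var + id ** id ** Factor
var + id ** id ** Prim
var + id ** id ** id

[Expr [Expr [Term [Factor [Prim var]]]] + [Term [Term [Term [Factor [Prim id]]] ** [Factor [Prim id]]] ** [Factor [Prim id]]]]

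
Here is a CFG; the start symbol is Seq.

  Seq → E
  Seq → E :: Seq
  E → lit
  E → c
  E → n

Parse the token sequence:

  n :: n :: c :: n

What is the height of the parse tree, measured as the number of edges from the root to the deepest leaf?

[Seq [E n] :: [Seq [E n] :: [Seq [E c] :: [Seq [E n]]]]]

5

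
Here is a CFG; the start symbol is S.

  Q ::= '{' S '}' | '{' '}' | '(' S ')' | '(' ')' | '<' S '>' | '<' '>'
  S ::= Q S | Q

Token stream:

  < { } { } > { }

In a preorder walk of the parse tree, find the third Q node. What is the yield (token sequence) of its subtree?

{ }

[S [Q < [S [Q { }] [S [Q { }]]] >] [S [Q { }]]]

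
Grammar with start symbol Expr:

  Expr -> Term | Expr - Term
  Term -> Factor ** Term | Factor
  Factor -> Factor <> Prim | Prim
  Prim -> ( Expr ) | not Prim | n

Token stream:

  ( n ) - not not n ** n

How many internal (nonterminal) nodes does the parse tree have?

17

[Expr [Expr [Term [Factor [Prim ( [Expr [Term [Factor [Prim n]]]] )]]]] - [Term [Factor [Prim not [Prim not [Prim n]]]] ** [Term [Factor [Prim n]]]]]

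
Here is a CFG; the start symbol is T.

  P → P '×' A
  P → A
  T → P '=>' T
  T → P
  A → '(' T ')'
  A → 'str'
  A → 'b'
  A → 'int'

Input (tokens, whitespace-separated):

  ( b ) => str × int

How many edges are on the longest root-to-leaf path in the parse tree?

6

[T [P [A ( [T [P [A b]]] )]] => [T [P [P [A str]] × [A int]]]]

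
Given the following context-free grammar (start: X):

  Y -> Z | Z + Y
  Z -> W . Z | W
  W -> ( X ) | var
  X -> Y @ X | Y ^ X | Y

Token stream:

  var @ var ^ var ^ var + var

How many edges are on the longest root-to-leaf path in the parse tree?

[X [Y [Z [W var]]] @ [X [Y [Z [W var]]] ^ [X [Y [Z [W var]]] ^ [X [Y [Z [W var]] + [Y [Z [W var]]]]]]]]

8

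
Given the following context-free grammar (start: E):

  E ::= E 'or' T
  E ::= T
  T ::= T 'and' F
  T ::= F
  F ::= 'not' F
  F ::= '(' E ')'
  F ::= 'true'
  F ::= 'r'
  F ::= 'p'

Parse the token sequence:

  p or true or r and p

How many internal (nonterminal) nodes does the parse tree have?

11

[E [E [E [T [F p]]] or [T [F true]]] or [T [T [F r]] and [F p]]]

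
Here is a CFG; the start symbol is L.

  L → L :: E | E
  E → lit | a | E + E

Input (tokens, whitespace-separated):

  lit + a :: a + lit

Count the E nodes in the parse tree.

[L [L [E [E lit] + [E a]]] :: [E [E a] + [E lit]]]

6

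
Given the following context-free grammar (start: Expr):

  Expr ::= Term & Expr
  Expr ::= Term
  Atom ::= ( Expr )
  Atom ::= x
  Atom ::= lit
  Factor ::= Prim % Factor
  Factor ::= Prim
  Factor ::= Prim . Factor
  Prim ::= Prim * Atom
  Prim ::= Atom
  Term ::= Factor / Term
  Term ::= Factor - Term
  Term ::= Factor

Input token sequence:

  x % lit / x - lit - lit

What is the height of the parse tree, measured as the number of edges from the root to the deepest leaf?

8

[Expr [Term [Factor [Prim [Atom x]] % [Factor [Prim [Atom lit]]]] / [Term [Factor [Prim [Atom x]]] - [Term [Factor [Prim [Atom lit]]] - [Term [Factor [Prim [Atom lit]]]]]]]]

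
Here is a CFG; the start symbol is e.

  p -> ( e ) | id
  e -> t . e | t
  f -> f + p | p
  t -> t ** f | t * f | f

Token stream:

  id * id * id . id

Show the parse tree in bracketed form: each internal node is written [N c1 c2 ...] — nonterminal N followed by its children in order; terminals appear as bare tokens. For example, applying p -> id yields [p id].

[e [t [t [t [f [p id]]] * [f [p id]]] * [f [p id]]] . [e [t [f [p id]]]]]

e
t . e
t * f . e
t * f * f . e
f * f * f . e
p * f * f . e
id * f * f . e
id * p * f . e
id * id * f . e
id * id * p . e
id * id * id . e
id * id * id . t
id * id * id . f
id * id * id . p
id * id * id . id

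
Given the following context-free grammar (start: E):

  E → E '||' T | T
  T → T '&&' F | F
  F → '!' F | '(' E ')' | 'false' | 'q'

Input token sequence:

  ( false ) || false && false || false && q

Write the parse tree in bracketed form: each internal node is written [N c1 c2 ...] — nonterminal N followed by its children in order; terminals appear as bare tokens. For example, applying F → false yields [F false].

E
E || T
E || T || T
T || T || T
F || T || T
( E ) || T || T
( T ) || T || T
( F ) || T || T
( false ) || T || T
( false ) || T && F || T
( false ) || F && F || T
( false ) || false && F || T
( false ) || false && false || T
( false ) || false && false || T && F
( false ) || false && false || F && F
( false ) || false && false || false && F
( false ) || false && false || false && q

[E [E [E [T [F ( [E [T [F false]]] )]]] || [T [T [F false]] && [F false]]] || [T [T [F false]] && [F q]]]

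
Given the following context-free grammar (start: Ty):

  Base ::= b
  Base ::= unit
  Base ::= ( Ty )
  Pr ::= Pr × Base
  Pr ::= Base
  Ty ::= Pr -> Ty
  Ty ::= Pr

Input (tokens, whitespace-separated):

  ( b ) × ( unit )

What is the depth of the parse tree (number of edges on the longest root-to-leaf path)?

[Ty [Pr [Pr [Base ( [Ty [Pr [Base b]]] )]] × [Base ( [Ty [Pr [Base unit]]] )]]]

7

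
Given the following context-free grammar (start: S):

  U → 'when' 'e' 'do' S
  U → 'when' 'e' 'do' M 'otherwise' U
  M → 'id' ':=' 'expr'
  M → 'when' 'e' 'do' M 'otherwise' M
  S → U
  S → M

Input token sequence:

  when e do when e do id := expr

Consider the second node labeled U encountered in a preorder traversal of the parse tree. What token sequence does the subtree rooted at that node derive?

[S [U when e do [S [U when e do [S [M id := expr]]]]]]

when e do id := expr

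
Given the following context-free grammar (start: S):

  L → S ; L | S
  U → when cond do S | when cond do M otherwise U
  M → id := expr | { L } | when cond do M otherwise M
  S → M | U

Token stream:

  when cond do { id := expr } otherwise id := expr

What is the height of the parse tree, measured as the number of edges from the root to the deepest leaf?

[S [M when cond do [M { [L [S [M id := expr]]] }] otherwise [M id := expr]]]

6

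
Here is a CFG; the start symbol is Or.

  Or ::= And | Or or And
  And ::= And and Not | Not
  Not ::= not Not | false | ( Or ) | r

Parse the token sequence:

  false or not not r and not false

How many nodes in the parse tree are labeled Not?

[Or [Or [And [Not false]]] or [And [And [Not not [Not not [Not r]]]] and [Not not [Not false]]]]

6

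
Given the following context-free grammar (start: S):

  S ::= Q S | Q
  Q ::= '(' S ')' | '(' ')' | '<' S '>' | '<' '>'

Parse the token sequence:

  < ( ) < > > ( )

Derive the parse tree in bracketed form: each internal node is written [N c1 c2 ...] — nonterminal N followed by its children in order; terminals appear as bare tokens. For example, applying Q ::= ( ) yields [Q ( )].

S
Q S
< S > S
< Q S > S
< ( ) S > S
< ( ) Q > S
< ( ) < > > S
< ( ) < > > Q
< ( ) < > > ( )

[S [Q < [S [Q ( )] [S [Q < >]]] >] [S [Q ( )]]]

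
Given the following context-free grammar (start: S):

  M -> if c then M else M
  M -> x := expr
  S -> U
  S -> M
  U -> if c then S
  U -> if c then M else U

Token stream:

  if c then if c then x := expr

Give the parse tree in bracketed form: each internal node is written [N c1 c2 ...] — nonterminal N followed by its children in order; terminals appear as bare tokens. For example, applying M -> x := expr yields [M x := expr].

S
U
if c then S
if c then U
if c then if c then S
if c then if c then M
if c then if c then x := expr

[S [U if c then [S [U if c then [S [M x := expr]]]]]]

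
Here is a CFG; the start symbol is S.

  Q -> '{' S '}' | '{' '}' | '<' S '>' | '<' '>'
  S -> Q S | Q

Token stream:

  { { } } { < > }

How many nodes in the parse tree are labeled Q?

4

[S [Q { [S [Q { }]] }] [S [Q { [S [Q < >]] }]]]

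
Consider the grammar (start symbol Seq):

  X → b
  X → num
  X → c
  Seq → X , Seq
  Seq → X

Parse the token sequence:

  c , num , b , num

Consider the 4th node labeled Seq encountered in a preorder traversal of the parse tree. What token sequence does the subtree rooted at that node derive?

num

[Seq [X c] , [Seq [X num] , [Seq [X b] , [Seq [X num]]]]]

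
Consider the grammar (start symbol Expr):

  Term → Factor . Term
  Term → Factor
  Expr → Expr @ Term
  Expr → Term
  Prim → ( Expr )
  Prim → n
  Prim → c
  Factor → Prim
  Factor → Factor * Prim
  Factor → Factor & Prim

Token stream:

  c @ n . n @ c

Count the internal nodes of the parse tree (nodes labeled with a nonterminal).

15

[Expr [Expr [Expr [Term [Factor [Prim c]]]] @ [Term [Factor [Prim n]] . [Term [Factor [Prim n]]]]] @ [Term [Factor [Prim c]]]]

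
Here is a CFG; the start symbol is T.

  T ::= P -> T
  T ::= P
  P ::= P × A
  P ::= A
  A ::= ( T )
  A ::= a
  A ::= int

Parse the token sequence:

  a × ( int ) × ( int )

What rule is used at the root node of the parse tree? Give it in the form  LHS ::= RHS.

T ::= P

[T [P [P [P [A a]] × [A ( [T [P [A int]]] )]] × [A ( [T [P [A int]]] )]]]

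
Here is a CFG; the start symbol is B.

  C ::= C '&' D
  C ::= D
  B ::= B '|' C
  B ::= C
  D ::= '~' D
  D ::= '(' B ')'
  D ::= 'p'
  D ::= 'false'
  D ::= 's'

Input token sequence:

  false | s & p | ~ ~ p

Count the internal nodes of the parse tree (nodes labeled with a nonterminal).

13

[B [B [B [C [D false]]] | [C [C [D s]] & [D p]]] | [C [D ~ [D ~ [D p]]]]]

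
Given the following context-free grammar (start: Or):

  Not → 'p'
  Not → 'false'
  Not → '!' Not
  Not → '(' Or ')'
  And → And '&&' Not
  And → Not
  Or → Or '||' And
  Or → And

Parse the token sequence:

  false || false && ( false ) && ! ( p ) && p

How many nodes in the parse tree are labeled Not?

8

[Or [Or [And [Not false]]] || [And [And [And [And [Not false]] && [Not ( [Or [And [Not false]]] )]] && [Not ! [Not ( [Or [And [Not p]]] )]]] && [Not p]]]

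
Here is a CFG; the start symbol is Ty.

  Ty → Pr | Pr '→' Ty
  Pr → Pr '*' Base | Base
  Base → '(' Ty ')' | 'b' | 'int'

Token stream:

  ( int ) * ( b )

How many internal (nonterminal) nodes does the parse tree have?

[Ty [Pr [Pr [Base ( [Ty [Pr [Base int]]] )]] * [Base ( [Ty [Pr [Base b]]] )]]]

11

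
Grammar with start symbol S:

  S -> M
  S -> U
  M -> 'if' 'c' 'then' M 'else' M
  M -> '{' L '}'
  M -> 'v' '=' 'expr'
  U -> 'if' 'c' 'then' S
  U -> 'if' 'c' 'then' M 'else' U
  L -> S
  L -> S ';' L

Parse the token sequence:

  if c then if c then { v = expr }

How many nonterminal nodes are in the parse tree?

9

[S [U if c then [S [U if c then [S [M { [L [S [M v = expr]]] }]]]]]]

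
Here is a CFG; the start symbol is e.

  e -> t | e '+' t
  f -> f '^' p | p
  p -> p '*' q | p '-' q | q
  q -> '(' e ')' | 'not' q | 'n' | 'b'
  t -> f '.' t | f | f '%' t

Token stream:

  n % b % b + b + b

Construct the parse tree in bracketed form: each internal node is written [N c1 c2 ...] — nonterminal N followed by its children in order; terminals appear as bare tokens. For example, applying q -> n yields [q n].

[e [e [e [t [f [p [q n]]] % [t [f [p [q b]]] % [t [f [p [q b]]]]]]] + [t [f [p [q b]]]]] + [t [f [p [q b]]]]]

e
e + t
e + t + t
t + t + t
f % t + t + t
p % t + t + t
q % t + t + t
n % t + t + t
n % f % t + t + t
n % p % t + t + t
n % q % t + t + t
n % b % t + t + t
n % b % f + t + t
n % b % p + t + t
n % b % q + t + t
n % b % b + t + t
n % b % b + f + t
n % b % b + p + t
n % b % b + q + t
n % b % b + b + t
n % b % b + b + f
n % b % b + b + p
n % b % b + b + q
n % b % b + b + b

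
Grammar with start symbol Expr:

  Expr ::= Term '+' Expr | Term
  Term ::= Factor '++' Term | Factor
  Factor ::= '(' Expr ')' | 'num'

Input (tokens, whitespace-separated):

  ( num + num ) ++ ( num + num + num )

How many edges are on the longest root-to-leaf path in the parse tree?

9

[Expr [Term [Factor ( [Expr [Term [Factor num]] + [Expr [Term [Factor num]]]] )] ++ [Term [Factor ( [Expr [Term [Factor num]] + [Expr [Term [Factor num]] + [Expr [Term [Factor num]]]]] )]]]]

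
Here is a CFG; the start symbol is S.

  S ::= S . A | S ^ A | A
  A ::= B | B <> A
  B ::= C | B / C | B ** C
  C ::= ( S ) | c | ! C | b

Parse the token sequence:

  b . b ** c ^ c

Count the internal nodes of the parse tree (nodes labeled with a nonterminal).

14

[S [S [S [A [B [C b]]]] . [A [B [B [C b]] ** [C c]]]] ^ [A [B [C c]]]]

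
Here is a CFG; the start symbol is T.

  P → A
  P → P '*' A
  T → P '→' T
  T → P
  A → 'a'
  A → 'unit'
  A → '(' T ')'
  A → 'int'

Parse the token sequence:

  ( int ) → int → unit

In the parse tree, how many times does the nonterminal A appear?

[T [P [A ( [T [P [A int]]] )]] → [T [P [A int]] → [T [P [A unit]]]]]

4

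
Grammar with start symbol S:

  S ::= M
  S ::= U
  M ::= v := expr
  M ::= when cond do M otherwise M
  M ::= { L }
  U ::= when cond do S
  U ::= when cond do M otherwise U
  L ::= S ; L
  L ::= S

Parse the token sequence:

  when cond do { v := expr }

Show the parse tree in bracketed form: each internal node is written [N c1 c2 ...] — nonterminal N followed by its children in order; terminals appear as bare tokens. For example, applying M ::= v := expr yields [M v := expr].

[S [U when cond do [S [M { [L [S [M v := expr]]] }]]]]

S
U
when cond do S
when cond do M
when cond do { L }
when cond do { S }
when cond do { M }
when cond do { v := expr }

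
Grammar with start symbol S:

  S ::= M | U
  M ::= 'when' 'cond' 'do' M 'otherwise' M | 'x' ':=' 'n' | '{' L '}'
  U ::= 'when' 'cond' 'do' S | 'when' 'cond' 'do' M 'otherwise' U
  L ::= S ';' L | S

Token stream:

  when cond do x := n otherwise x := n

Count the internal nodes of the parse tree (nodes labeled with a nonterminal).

4

[S [M when cond do [M x := n] otherwise [M x := n]]]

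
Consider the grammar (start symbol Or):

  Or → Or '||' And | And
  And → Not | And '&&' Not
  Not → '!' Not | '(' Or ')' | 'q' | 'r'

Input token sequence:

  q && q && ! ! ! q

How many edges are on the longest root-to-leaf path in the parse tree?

6

[Or [And [And [And [Not q]] && [Not q]] && [Not ! [Not ! [Not ! [Not q]]]]]]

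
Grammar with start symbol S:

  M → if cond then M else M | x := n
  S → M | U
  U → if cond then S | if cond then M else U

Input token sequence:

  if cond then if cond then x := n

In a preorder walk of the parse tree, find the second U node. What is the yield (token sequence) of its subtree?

if cond then x := n

[S [U if cond then [S [U if cond then [S [M x := n]]]]]]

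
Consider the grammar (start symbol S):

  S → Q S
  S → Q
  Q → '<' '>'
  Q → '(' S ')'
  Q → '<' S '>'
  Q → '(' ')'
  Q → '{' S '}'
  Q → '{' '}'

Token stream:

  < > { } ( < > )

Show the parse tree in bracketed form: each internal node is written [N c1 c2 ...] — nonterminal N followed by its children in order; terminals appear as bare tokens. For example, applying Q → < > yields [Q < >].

S
Q S
< > S
< > Q S
< > { } S
< > { } Q
< > { } ( S )
< > { } ( Q )
< > { } ( < > )

[S [Q < >] [S [Q { }] [S [Q ( [S [Q < >]] )]]]]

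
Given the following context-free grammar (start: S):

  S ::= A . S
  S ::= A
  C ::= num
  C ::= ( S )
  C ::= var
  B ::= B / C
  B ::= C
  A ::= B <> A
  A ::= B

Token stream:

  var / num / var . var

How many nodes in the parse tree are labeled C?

4

[S [A [B [B [B [C var]] / [C num]] / [C var]]] . [S [A [B [C var]]]]]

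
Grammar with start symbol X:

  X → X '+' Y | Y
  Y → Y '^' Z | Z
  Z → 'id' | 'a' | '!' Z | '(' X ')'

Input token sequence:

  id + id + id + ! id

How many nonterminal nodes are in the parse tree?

[X [X [X [X [Y [Z id]]] + [Y [Z id]]] + [Y [Z id]]] + [Y [Z ! [Z id]]]]

13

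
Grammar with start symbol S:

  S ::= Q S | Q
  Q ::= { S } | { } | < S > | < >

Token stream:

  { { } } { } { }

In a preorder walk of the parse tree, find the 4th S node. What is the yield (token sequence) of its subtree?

[S [Q { [S [Q { }]] }] [S [Q { }] [S [Q { }]]]]

{ }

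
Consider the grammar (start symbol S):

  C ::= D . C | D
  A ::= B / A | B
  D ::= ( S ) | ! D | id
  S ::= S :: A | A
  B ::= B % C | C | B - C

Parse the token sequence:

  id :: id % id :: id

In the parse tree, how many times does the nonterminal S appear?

[S [S [S [A [B [C [D id]]]]] :: [A [B [B [C [D id]]] % [C [D id]]]]] :: [A [B [C [D id]]]]]

3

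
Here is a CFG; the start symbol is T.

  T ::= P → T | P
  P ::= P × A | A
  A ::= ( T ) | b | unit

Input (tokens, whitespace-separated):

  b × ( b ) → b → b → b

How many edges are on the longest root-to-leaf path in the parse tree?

6

[T [P [P [A b]] × [A ( [T [P [A b]]] )]] → [T [P [A b]] → [T [P [A b]] → [T [P [A b]]]]]]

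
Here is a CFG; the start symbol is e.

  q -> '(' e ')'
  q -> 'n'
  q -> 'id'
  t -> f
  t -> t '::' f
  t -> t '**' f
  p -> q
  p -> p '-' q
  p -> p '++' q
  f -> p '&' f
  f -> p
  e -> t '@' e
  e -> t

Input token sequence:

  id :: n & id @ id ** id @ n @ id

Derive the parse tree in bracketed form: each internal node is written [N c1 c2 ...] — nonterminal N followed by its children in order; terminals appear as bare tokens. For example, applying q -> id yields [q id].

[e [t [t [f [p [q id]]]] :: [f [p [q n]] & [f [p [q id]]]]] @ [e [t [t [f [p [q id]]]] ** [f [p [q id]]]] @ [e [t [f [p [q n]]]] @ [e [t [f [p [q id]]]]]]]]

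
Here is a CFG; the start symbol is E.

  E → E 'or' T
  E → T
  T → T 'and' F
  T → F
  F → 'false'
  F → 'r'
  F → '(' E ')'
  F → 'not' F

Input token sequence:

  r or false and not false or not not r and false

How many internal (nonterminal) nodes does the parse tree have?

[E [E [E [T [F r]]] or [T [T [F false]] and [F not [F false]]]] or [T [T [F not [F not [F r]]]] and [F false]]]

16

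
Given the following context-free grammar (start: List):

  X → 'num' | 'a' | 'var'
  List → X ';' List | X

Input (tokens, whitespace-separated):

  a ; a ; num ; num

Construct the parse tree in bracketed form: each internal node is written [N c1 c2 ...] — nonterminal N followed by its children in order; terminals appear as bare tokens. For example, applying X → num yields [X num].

List
X ; List
a ; List
a ; X ; List
a ; a ; List
a ; a ; X ; List
a ; a ; num ; List
a ; a ; num ; X
a ; a ; num ; num

[List [X a] ; [List [X a] ; [List [X num] ; [List [X num]]]]]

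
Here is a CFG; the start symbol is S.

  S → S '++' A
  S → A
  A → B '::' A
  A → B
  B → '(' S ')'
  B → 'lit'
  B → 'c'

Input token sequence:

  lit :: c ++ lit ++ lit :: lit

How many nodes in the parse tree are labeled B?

5

[S [S [S [A [B lit] :: [A [B c]]]] ++ [A [B lit]]] ++ [A [B lit] :: [A [B lit]]]]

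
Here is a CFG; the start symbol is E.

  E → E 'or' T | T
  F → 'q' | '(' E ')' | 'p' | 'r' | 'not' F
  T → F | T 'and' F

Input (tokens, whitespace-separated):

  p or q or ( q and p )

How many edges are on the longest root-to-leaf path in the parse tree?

7

[E [E [E [T [F p]]] or [T [F q]]] or [T [F ( [E [T [T [F q]] and [F p]]] )]]]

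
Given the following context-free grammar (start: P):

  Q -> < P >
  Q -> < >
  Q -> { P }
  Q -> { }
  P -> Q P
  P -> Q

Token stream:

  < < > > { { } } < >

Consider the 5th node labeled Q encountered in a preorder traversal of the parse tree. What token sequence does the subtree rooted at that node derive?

< >

[P [Q < [P [Q < >]] >] [P [Q { [P [Q { }]] }] [P [Q < >]]]]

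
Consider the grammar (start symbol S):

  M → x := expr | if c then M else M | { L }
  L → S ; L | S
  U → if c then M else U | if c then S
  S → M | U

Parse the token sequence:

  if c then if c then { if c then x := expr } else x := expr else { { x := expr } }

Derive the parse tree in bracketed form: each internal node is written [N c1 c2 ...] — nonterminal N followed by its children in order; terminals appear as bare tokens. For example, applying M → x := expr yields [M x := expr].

[S [M if c then [M if c then [M { [L [S [U if c then [S [M x := expr]]]]] }] else [M x := expr]] else [M { [L [S [M { [L [S [M x := expr]]] }]]] }]]]

S
M
if c then M else M
if c then if c then M else M else M
if c then if c then { L } else M else M
if c then if c then { S } else M else M
if c then if c then { U } else M else M
if c then if c then { if c then S } else M else M
if c then if c then { if c then M } else M else M
if c then if c then { if c then x := expr } else M else M
if c then if c then { if c then x := expr } else x := expr else M
if c then if c then { if c then x := expr } else x := expr else { L }
if c then if c then { if c then x := expr } else x := expr else { S }
if c then if c then { if c then x := expr } else x := expr else { M }
if c then if c then { if c then x := expr } else x := expr else { { L } }
if c then if c then { if c then x := expr } else x := expr else { { S } }
if c then if c then { if c then x := expr } else x := expr else { { M } }
if c then if c then { if c then x := expr } else x := expr else { { x := expr } }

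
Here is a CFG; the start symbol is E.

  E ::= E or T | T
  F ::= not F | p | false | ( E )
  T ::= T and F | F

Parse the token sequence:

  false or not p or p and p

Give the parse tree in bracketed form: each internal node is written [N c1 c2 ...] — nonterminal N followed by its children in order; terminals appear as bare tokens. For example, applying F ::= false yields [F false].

E
E or T
E or T or T
T or T or T
F or T or T
false or T or T
false or F or T
false or not F or T
false or not p or T
false or not p or T and F
false or not p or F and F
false or not p or p and F
false or not p or p and p

[E [E [E [T [F false]]] or [T [F not [F p]]]] or [T [T [F p]] and [F p]]]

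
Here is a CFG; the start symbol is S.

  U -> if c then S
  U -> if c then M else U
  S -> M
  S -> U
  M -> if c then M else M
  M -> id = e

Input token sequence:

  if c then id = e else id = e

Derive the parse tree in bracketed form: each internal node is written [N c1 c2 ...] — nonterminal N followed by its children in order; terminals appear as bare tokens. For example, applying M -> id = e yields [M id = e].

[S [M if c then [M id = e] else [M id = e]]]

S
M
if c then M else M
if c then id = e else M
if c then id = e else id = e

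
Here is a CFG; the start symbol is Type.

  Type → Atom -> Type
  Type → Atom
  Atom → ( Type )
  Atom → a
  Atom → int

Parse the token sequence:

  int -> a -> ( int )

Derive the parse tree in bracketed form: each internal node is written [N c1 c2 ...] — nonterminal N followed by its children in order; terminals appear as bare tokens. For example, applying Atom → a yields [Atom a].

[Type [Atom int] -> [Type [Atom a] -> [Type [Atom ( [Type [Atom int]] )]]]]

Type
Atom -> Type
int -> Type
int -> Atom -> Type
int -> a -> Type
int -> a -> Atom
int -> a -> ( Type )
int -> a -> ( Atom )
int -> a -> ( int )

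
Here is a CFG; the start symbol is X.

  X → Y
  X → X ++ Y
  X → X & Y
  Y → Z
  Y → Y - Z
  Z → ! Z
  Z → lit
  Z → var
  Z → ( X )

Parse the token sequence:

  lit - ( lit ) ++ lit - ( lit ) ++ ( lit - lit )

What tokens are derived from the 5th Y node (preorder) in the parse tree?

lit

[X [X [X [Y [Y [Z lit]] - [Z ( [X [Y [Z lit]]] )]]] ++ [Y [Y [Z lit]] - [Z ( [X [Y [Z lit]]] )]]] ++ [Y [Z ( [X [Y [Y [Z lit]] - [Z lit]]] )]]]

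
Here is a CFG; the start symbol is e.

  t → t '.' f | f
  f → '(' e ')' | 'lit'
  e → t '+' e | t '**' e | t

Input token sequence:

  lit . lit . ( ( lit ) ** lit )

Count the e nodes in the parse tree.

4

[e [t [t [t [f lit]] . [f lit]] . [f ( [e [t [f ( [e [t [f lit]]] )]] ** [e [t [f lit]]]] )]]]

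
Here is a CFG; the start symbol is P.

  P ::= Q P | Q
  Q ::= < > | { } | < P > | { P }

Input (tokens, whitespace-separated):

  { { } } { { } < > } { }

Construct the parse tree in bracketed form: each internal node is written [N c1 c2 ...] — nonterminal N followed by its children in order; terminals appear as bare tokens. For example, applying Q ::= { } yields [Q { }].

[P [Q { [P [Q { }]] }] [P [Q { [P [Q { }] [P [Q < >]]] }] [P [Q { }]]]]

P
Q P
{ P } P
{ Q } P
{ { } } P
{ { } } Q P
{ { } } { P } P
{ { } } { Q P } P
{ { } } { { } P } P
{ { } } { { } Q } P
{ { } } { { } < > } P
{ { } } { { } < > } Q
{ { } } { { } < > } { }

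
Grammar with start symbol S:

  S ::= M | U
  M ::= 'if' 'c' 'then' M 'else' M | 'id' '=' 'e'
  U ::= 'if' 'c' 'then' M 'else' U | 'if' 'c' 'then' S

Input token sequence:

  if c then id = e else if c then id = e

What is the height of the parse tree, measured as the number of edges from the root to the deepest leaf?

5

[S [U if c then [M id = e] else [U if c then [S [M id = e]]]]]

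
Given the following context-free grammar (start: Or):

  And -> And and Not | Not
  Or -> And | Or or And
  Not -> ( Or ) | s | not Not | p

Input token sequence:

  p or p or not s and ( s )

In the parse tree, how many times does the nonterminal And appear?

5

[Or [Or [Or [And [Not p]]] or [And [Not p]]] or [And [And [Not not [Not s]]] and [Not ( [Or [And [Not s]]] )]]]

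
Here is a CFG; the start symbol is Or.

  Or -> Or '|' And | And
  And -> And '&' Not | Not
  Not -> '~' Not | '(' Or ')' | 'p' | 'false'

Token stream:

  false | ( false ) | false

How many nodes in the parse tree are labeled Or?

[Or [Or [Or [And [Not false]]] | [And [Not ( [Or [And [Not false]]] )]]] | [And [Not false]]]

4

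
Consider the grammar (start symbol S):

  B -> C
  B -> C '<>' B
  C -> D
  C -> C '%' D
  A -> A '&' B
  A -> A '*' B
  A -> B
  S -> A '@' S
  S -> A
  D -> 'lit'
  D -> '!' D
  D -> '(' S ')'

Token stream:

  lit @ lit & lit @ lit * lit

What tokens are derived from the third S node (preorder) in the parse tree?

lit * lit

[S [A [B [C [D lit]]]] @ [S [A [A [B [C [D lit]]]] & [B [C [D lit]]]] @ [S [A [A [B [C [D lit]]]] * [B [C [D lit]]]]]]]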